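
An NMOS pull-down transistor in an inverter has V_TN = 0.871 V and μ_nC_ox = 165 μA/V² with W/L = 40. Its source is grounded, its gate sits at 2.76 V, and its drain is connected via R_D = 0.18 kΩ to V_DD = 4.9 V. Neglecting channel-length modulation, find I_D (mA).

I_D = 11.8 mA

V_GS = V_G = 2.76 V, so V_ov = 2.76 − 0.871 = 1.89 V.
k_n = μ_nC_ox · (W/L) = 6.6 mA/V².
Assume saturation: I_D = ½ k_n V_ov² = 0.5 × 6.6 × 1.89² = 11.8 mA, giving V_DS = V_DD − I_D R_D = 4.9 − 11.8 × 0.18 = 2.78 V.
V_DS = 2.78 V ≥ V_ov = 1.89 V, confirming saturation.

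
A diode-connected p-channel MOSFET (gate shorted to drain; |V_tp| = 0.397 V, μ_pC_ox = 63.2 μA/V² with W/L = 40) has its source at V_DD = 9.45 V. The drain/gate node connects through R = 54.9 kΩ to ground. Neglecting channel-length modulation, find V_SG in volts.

With gate tied to drain, V_SG = V_SD ≥ V_SG − |V_tp|, so the device is in saturation.
k_p = μ_pC_ox · (W/L) = 2.528 mA/V².
KCL at the drain: ½ k_p (V_SG − |V_tp|)² = (V_DD − V_SG)/R.
Let x = V_SG − 0.397. Then 69.4 x² + x − 9.053 = 0, giving x = 0.354 V (positive root), so V_SG = 0.751 V.
I_D = (V_DD − V_SG)/R = (9.45 − 0.751) / 54.9 = 0.158 mA.

V_SG = 0.751 V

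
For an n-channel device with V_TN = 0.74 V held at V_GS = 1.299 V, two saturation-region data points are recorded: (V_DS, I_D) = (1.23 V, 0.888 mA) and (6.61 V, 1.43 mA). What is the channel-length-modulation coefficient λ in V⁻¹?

With V_GS fixed, I_D ∝ (1 + λ V_DS) in saturation, so I_D2/I_D1 = (1 + λ V_DS2)/(1 + λ V_DS1).
1.43/0.888 = 1.61 = (1 + 6.61 λ)/(1 + 1.23 λ).
Solving: λ (I_D1 V_DS2 − I_D2 V_DS1) = I_D2 − I_D1, so λ = (1.43 − 0.888) / (0.888 × 6.61 − 1.43 × 1.23) = 0.542 / 4.11 = 0.132 V⁻¹.

λ = 0.132 V⁻¹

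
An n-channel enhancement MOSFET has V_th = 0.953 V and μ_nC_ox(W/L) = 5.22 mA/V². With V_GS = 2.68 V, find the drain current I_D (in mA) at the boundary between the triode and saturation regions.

I_D = 7.78 mA

At the boundary V_DS = V_ov = V_GS − V_th = 2.68 − 0.953 = 1.73 V.
I_D = ½ k_n V_ov² = 0.5 × 5.22 × 1.73² = 7.78 mA.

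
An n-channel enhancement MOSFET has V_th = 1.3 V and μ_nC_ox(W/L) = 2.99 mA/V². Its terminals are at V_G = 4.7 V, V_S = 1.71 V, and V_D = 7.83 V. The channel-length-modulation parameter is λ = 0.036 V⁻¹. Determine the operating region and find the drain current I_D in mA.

Saturation; I_D = 5.21 mA

V_GS = V_G − V_S = 4.7 − 1.71 = 2.99 V; V_DS = V_D − V_S = 7.83 − 1.71 = 6.12 V.
V_ov = V_GS − V_th = 2.99 − 1.3 = 1.69 V.
Since V_DS = 6.12 V ≥ V_ov = 1.69 V, the device is in saturation.
I_D = ½ k_n V_ov² (1 + λ V_DS) = 0.5 × 2.99 × 1.69² × (1 + 0.036 × 6.12) = 5.21 mA.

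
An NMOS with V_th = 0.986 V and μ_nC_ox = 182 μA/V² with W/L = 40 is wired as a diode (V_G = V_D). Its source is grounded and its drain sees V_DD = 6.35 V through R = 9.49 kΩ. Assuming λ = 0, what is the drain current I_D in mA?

With gate tied to drain, V_GS = V_DS ≥ V_GS − V_th, so the device is in saturation.
k_n = μ_nC_ox · (W/L) = 7.28 mA/V².
KCL at the drain: ½ k_n (V_GS − V_th)² = (V_DD − V_GS)/R.
Let x = V_GS − 0.986. Then 34.5 x² + x − 5.364 = 0, giving x = 0.38 V (positive root), so V_GS = 1.37 V.
I_D = (V_DD − V_GS)/R = (6.35 − 1.37) / 9.49 = 0.525 mA.

I_D = 0.525 mA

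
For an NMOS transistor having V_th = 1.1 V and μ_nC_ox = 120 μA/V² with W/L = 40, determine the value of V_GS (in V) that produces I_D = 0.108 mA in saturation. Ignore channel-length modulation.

k_n = μ_nC_ox · (W/L) = 4.8 mA/V².
In saturation I_D = ½ k_n (V_GS − V_th)², so V_GS − V_th = √(2 I_D / k_n) = √(2 × 0.108 / 4.8) = 0.212 V.
V_GS = 1.1 + 0.212 = 1.31 V.

V_GS = 1.31 V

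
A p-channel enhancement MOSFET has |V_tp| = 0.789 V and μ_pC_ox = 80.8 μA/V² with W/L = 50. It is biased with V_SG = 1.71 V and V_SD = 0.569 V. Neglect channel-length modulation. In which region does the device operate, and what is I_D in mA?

Triode; I_D = 1.46 mA

k_p = μ_pC_ox · (W/L) = 4.04 mA/V².
V_ov = V_SG − |V_tp| = 1.71 − 0.789 = 0.921 V.
Since V_SD = 0.569 V < V_ov = 0.921 V, the device is in the triode region.
I_D = k_p [V_ov · V_SD − ½ V_SD²] = 4.04 × [0.921 × 0.569 − 0.5 × 0.569²] = 1.46 mA.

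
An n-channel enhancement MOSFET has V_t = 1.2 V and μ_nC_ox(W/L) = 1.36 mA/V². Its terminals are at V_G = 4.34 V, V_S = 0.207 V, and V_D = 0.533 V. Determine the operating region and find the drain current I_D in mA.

Triode; I_D = 1.23 mA

V_GS = V_G − V_S = 4.34 − 0.207 = 4.13 V; V_DS = V_D − V_S = 0.533 − 0.207 = 0.326 V.
V_ov = V_GS − V_t = 4.13 − 1.2 = 2.93 V.
Since V_DS = 0.326 V < V_ov = 2.93 V, the device is in the triode region.
I_D = k_n [V_ov · V_DS − ½ V_DS²] = 1.36 × [2.93 × 0.326 − 0.5 × 0.326²] = 1.23 mA.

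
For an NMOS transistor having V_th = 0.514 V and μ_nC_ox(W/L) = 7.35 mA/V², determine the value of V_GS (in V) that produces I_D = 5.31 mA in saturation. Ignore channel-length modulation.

In saturation I_D = ½ k_n (V_GS − V_th)², so V_GS − V_th = √(2 I_D / k_n) = √(2 × 5.31 / 7.35) = 1.2 V.
V_GS = 0.514 + 1.2 = 1.72 V.

V_GS = 1.72 V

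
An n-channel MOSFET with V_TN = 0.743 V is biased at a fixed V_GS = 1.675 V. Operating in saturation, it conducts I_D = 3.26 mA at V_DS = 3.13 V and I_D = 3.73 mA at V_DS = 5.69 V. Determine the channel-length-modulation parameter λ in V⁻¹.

With V_GS fixed, I_D ∝ (1 + λ V_DS) in saturation, so I_D2/I_D1 = (1 + λ V_DS2)/(1 + λ V_DS1).
3.73/3.26 = 1.144 = (1 + 5.69 λ)/(1 + 3.13 λ).
Solving: λ (I_D1 V_DS2 − I_D2 V_DS1) = I_D2 − I_D1, so λ = (3.73 − 3.26) / (3.26 × 5.69 − 3.73 × 3.13) = 0.47 / 6.87 = 0.0684 V⁻¹.

λ = 0.0684 V⁻¹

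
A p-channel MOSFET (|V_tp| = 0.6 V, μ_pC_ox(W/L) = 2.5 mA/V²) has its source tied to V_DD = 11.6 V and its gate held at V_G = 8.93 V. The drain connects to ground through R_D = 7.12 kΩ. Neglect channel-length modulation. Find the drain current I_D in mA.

V_SG = V_DD − V_G = 11.6 − 8.93 = 2.67 V, so V_ov = 2.67 − 0.6 = 2.07 V.
Assume saturation: I_D = ½ k_p V_ov² = 0.5 × 2.5 × 2.07² = 5.36 mA, giving V_SD = V_DD − I_D R_D = 11.6 − 5.36 × 7.12 = -26.5 V.
But -26.5 V < V_ov = 2.07 V, so the device is actually in triode.
In triode I_D = k_p[V_ov V_SD − ½ V_SD²] and I_D = (V_DD − V_SD)/R_D. Equating: 8.9 V_SD² − 37.85 V_SD + 11.6 = 0, giving V_SD = 0.333 V (the root below V_ov).
I_D = (11.6 − 0.333) / 7.12 = 1.58 mA.

I_D = 1.58 mA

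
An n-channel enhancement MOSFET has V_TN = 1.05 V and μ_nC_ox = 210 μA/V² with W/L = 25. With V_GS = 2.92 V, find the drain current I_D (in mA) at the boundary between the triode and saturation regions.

I_D = 9.18 mA

At the boundary V_DS = V_ov = V_GS − V_TN = 2.92 − 1.05 = 1.87 V.
k_n = μ_nC_ox · (W/L) = 5.25 mA/V².
I_D = ½ k_n V_ov² = 0.5 × 5.25 × 1.87² = 9.18 mA.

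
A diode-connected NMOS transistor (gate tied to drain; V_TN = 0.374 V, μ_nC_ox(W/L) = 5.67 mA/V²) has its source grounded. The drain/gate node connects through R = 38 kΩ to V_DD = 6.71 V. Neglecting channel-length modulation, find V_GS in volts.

With gate tied to drain, V_GS = V_DS ≥ V_GS − V_TN, so the device is in saturation.
KCL at the drain: ½ k_n (V_GS − V_TN)² = (V_DD − V_GS)/R.
Let x = V_GS − 0.374. Then 108 x² + x − 6.336 = 0, giving x = 0.238 V (positive root), so V_GS = 0.612 V.
I_D = (V_DD − V_GS)/R = (6.71 − 0.612) / 38 = 0.16 mA.

V_GS = 0.612 V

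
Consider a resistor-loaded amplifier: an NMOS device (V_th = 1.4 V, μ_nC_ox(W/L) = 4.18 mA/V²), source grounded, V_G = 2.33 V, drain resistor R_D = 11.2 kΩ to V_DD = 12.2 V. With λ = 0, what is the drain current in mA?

I_D = 1.06 mA

V_GS = V_G = 2.33 V, so V_ov = 2.33 − 1.4 = 0.93 V.
Assume saturation: I_D = ½ k_n V_ov² = 0.5 × 4.18 × 0.93² = 1.81 mA, giving V_DS = V_DD − I_D R_D = 12.2 − 1.81 × 11.2 = -8.05 V.
But -8.05 V < V_ov = 0.93 V, so the device is actually in triode.
In triode I_D = k_n[V_ov V_DS − ½ V_DS²] and I_D = (V_DD − V_DS)/R_D. Equating: 23.4 V_DS² − 44.54 V_DS + 12.2 = 0, giving V_DS = 0.332 V (the root below V_ov).
I_D = (12.2 − 0.332) / 11.2 = 1.06 mA.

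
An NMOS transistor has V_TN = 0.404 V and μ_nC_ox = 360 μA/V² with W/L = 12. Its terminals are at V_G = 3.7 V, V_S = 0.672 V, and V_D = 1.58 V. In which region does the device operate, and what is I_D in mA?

V_GS = V_G − V_S = 3.7 − 0.672 = 3.03 V; V_DS = V_D − V_S = 1.58 − 0.672 = 0.908 V.
k_n = μ_nC_ox · (W/L) = 4.32 mA/V².
V_ov = V_GS − V_TN = 3.03 − 0.404 = 2.62 V.
Since V_DS = 0.908 V < V_ov = 2.62 V, the device is in the triode region.
I_D = k_n [V_ov · V_DS − ½ V_DS²] = 4.32 × [2.62 × 0.908 − 0.5 × 0.908²] = 8.51 mA.

Triode; I_D = 8.51 mA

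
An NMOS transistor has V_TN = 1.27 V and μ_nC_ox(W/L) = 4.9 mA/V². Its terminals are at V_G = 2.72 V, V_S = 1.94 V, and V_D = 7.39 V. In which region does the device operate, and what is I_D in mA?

V_GS = V_G − V_S = 2.72 − 1.94 = 0.78 V; V_DS = V_D − V_S = 7.39 − 1.94 = 5.45 V.
V_GS = 0.78 V < V_TN = 1.27 V, so the transistor is in cutoff.

Cutoff; I_D = 0 mA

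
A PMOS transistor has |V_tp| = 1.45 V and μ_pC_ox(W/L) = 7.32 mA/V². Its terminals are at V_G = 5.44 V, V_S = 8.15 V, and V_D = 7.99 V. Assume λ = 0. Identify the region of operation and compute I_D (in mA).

Triode; I_D = 1.38 mA

V_SG = V_S − V_G = 8.15 − 5.44 = 2.71 V; V_SD = V_S − V_D = 8.15 − 7.99 = 0.16 V.
V_ov = V_SG − |V_tp| = 2.71 − 1.45 = 1.26 V.
Since V_SD = 0.16 V < V_ov = 1.26 V, the device is in the triode region.
I_D = k_p [V_ov · V_SD − ½ V_SD²] = 7.32 × [1.26 × 0.16 − 0.5 × 0.16²] = 1.38 mA.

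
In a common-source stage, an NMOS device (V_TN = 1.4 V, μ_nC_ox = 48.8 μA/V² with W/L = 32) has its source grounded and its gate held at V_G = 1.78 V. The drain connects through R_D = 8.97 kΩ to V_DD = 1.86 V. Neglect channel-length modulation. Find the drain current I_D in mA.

I_D = 0.113 mA

V_GS = V_G = 1.78 V, so V_ov = 1.78 − 1.4 = 0.38 V.
k_n = μ_nC_ox · (W/L) = 1.562 mA/V².
Assume saturation: I_D = ½ k_n V_ov² = 0.5 × 1.562 × 0.38² = 0.113 mA, giving V_DS = V_DD − I_D R_D = 1.86 − 0.113 × 8.97 = 0.849 V.
V_DS = 0.849 V ≥ V_ov = 0.38 V, confirming saturation.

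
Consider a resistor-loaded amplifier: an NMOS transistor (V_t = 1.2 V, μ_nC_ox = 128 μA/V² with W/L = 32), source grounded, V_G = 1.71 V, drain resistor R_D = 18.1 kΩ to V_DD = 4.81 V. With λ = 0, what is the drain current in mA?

V_GS = V_G = 1.71 V, so V_ov = 1.71 − 1.2 = 0.51 V.
k_n = μ_nC_ox · (W/L) = 4.096 mA/V².
Assume saturation: I_D = ½ k_n V_ov² = 0.5 × 4.096 × 0.51² = 0.533 mA, giving V_DS = V_DD − I_D R_D = 4.81 − 0.533 × 18.1 = -4.83 V.
But -4.83 V < V_ov = 0.51 V, so the device is actually in triode.
In triode I_D = k_n[V_ov V_DS − ½ V_DS²] and I_D = (V_DD − V_DS)/R_D. Equating: 37.1 V_DS² − 38.81 V_DS + 4.81 = 0, giving V_DS = 0.144 V (the root below V_ov).
I_D = (4.81 − 0.144) / 18.1 = 0.258 mA.

I_D = 0.258 mA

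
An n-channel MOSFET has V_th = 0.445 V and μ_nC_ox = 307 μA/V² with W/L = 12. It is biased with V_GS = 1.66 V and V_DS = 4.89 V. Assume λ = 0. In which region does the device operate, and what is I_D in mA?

Saturation; I_D = 2.72 mA

k_n = μ_nC_ox · (W/L) = 3.684 mA/V².
V_ov = V_GS − V_th = 1.66 − 0.445 = 1.21 V.
Since V_DS = 4.89 V ≥ V_ov = 1.21 V, the device is in saturation.
I_D = ½ k_n V_ov² = 0.5 × 3.684 × 1.21² = 2.72 mA.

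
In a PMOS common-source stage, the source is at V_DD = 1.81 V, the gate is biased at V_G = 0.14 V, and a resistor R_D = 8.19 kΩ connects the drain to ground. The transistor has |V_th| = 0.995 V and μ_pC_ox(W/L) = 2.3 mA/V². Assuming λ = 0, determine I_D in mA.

I_D = 0.203 mA

V_SG = V_DD − V_G = 1.81 − 0.14 = 1.67 V, so V_ov = 1.67 − 0.995 = 0.675 V.
Assume saturation: I_D = ½ k_p V_ov² = 0.5 × 2.3 × 0.675² = 0.524 mA, giving V_SD = V_DD − I_D R_D = 1.81 − 0.524 × 8.19 = -2.48 V.
But -2.48 V < V_ov = 0.675 V, so the device is actually in triode.
In triode I_D = k_p[V_ov V_SD − ½ V_SD²] and I_D = (V_DD − V_SD)/R_D. Equating: 9.42 V_SD² − 13.71 V_SD + 1.81 = 0, giving V_SD = 0.147 V (the root below V_ov).
I_D = (1.81 − 0.147) / 8.19 = 0.203 mA.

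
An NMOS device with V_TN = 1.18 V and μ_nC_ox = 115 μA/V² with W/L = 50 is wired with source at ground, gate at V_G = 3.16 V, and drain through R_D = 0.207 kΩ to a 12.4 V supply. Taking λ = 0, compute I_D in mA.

I_D = 11.3 mA

V_GS = V_G = 3.16 V, so V_ov = 3.16 − 1.18 = 1.98 V.
k_n = μ_nC_ox · (W/L) = 5.75 mA/V².
Assume saturation: I_D = ½ k_n V_ov² = 0.5 × 5.75 × 1.98² = 11.3 mA, giving V_DS = V_DD − I_D R_D = 12.4 − 11.3 × 0.207 = 10.1 V.
V_DS = 10.1 V ≥ V_ov = 1.98 V, confirming saturation.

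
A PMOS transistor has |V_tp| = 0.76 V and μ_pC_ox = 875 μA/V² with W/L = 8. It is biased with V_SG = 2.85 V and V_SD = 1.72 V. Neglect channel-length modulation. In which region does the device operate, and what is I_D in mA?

Triode; I_D = 14.8 mA

k_p = μ_pC_ox · (W/L) = 7 mA/V².
V_ov = V_SG − |V_tp| = 2.85 − 0.76 = 2.09 V.
Since V_SD = 1.72 V < V_ov = 2.09 V, the device is in the triode region.
I_D = k_p [V_ov · V_SD − ½ V_SD²] = 7 × [2.09 × 1.72 − 0.5 × 1.72²] = 14.8 mA.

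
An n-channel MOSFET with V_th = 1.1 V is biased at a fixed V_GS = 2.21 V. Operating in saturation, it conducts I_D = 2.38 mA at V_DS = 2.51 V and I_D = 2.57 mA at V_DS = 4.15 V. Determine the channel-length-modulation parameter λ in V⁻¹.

With V_GS fixed, I_D ∝ (1 + λ V_DS) in saturation, so I_D2/I_D1 = (1 + λ V_DS2)/(1 + λ V_DS1).
2.57/2.38 = 1.08 = (1 + 4.15 λ)/(1 + 2.51 λ).
Solving: λ (I_D1 V_DS2 − I_D2 V_DS1) = I_D2 − I_D1, so λ = (2.57 − 2.38) / (2.38 × 4.15 − 2.57 × 2.51) = 0.19 / 3.43 = 0.0555 V⁻¹.

λ = 0.0555 V⁻¹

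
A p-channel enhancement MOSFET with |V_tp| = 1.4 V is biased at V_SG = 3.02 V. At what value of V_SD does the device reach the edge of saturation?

The boundary between triode and saturation is V_SD = V_SG − |V_tp| = V_ov.
V_ov = 3.02 − 1.4 = 1.62 V.

V_SD,sat = 1.62 V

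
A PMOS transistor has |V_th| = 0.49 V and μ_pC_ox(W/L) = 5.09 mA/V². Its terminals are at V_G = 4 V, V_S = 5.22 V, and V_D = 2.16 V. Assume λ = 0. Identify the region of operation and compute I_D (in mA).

Saturation; I_D = 1.36 mA

V_SG = V_S − V_G = 5.22 − 4 = 1.22 V; V_SD = V_S − V_D = 5.22 − 2.16 = 3.06 V.
V_ov = V_SG − |V_th| = 1.22 − 0.49 = 0.73 V.
Since V_SD = 3.06 V ≥ V_ov = 0.73 V, the device is in saturation.
I_D = ½ k_p V_ov² = 0.5 × 5.09 × 0.73² = 1.36 mA.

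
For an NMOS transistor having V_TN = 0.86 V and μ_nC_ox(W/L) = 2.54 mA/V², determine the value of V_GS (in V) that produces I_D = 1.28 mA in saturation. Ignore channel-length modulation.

In saturation I_D = ½ k_n (V_GS − V_TN)², so V_GS − V_TN = √(2 I_D / k_n) = √(2 × 1.28 / 2.54) = 1 V.
V_GS = 0.86 + 1 = 1.86 V.

V_GS = 1.86 V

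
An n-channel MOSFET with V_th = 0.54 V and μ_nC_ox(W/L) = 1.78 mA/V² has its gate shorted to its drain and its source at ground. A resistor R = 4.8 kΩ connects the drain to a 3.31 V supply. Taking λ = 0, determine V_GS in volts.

V_GS = 1.24 V

With gate tied to drain, V_GS = V_DS ≥ V_GS − V_th, so the device is in saturation.
KCL at the drain: ½ k_n (V_GS − V_th)² = (V_DD − V_GS)/R.
Let x = V_GS − 0.54. Then 4.27 x² + x − 2.77 = 0, giving x = 0.697 V (positive root), so V_GS = 1.24 V.
I_D = (V_DD − V_GS)/R = (3.31 − 1.24) / 4.8 = 0.432 mA.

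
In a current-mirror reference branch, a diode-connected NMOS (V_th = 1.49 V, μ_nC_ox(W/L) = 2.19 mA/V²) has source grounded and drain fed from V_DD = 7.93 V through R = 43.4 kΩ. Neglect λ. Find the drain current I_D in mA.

With gate tied to drain, V_GS = V_DS ≥ V_GS − V_th, so the device is in saturation.
KCL at the drain: ½ k_n (V_GS − V_th)² = (V_DD − V_GS)/R.
Let x = V_GS − 1.49. Then 47.5 x² + x − 6.44 = 0, giving x = 0.358 V (positive root), so V_GS = 1.85 V.
I_D = (V_DD − V_GS)/R = (7.93 − 1.85) / 43.4 = 0.14 mA.

I_D = 0.140 mA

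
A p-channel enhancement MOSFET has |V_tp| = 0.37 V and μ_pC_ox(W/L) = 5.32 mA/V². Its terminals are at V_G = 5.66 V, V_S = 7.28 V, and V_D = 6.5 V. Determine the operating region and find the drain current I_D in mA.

Triode; I_D = 3.57 mA

V_SG = V_S − V_G = 7.28 − 5.66 = 1.62 V; V_SD = V_S − V_D = 7.28 − 6.5 = 0.78 V.
V_ov = V_SG − |V_tp| = 1.62 − 0.37 = 1.25 V.
Since V_SD = 0.78 V < V_ov = 1.25 V, the device is in the triode region.
I_D = k_p [V_ov · V_SD − ½ V_SD²] = 5.32 × [1.25 × 0.78 − 0.5 × 0.78²] = 3.57 mA.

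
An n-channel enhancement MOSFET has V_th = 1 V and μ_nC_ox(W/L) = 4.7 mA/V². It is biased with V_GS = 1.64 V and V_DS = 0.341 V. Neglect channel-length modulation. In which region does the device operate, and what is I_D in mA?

V_ov = V_GS − V_th = 1.64 − 1 = 0.64 V.
Since V_DS = 0.341 V < V_ov = 0.64 V, the device is in the triode region.
I_D = k_n [V_ov · V_DS − ½ V_DS²] = 4.7 × [0.64 × 0.341 − 0.5 × 0.341²] = 0.752 mA.

Triode; I_D = 0.752 mA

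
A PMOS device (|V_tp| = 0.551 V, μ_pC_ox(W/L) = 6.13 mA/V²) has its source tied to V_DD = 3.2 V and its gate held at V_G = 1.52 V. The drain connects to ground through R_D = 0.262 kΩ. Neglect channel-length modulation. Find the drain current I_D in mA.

V_SG = V_DD − V_G = 3.2 − 1.52 = 1.68 V, so V_ov = 1.68 − 0.551 = 1.13 V.
Assume saturation: I_D = ½ k_p V_ov² = 0.5 × 6.13 × 1.13² = 3.91 mA, giving V_SD = V_DD − I_D R_D = 3.2 − 3.91 × 0.262 = 2.18 V.
V_SD = 2.18 V ≥ V_ov = 1.13 V, confirming saturation.

I_D = 3.91 mA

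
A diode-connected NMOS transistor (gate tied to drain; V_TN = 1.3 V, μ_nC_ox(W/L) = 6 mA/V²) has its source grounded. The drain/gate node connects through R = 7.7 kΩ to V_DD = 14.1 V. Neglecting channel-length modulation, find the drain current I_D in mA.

I_D = 1.57 mA

With gate tied to drain, V_GS = V_DS ≥ V_GS − V_TN, so the device is in saturation.
KCL at the drain: ½ k_n (V_GS − V_TN)² = (V_DD − V_GS)/R.
Let x = V_GS − 1.3. Then 23.1 x² + x − 12.8 = 0, giving x = 0.723 V (positive root), so V_GS = 2.02 V.
I_D = (V_DD − V_GS)/R = (14.1 − 2.02) / 7.7 = 1.57 mA.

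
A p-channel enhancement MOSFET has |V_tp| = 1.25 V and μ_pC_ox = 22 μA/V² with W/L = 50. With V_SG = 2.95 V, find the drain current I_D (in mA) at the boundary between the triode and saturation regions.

At the boundary V_SD = V_ov = V_SG − |V_tp| = 2.95 − 1.25 = 1.7 V.
k_p = μ_pC_ox · (W/L) = 1.1 mA/V².
I_D = ½ k_p V_ov² = 0.5 × 1.1 × 1.7² = 1.59 mA.

I_D = 1.59 mA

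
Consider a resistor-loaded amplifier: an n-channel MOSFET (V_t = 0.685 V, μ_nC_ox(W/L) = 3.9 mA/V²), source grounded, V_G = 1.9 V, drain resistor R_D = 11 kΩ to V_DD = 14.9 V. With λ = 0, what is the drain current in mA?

I_D = 1.33 mA

V_GS = V_G = 1.9 V, so V_ov = 1.9 − 0.685 = 1.21 V.
Assume saturation: I_D = ½ k_n V_ov² = 0.5 × 3.9 × 1.21² = 2.88 mA, giving V_DS = V_DD − I_D R_D = 14.9 − 2.88 × 11 = -16.8 V.
But -16.8 V < V_ov = 1.21 V, so the device is actually in triode.
In triode I_D = k_n[V_ov V_DS − ½ V_DS²] and I_D = (V_DD − V_DS)/R_D. Equating: 21.4 V_DS² − 53.12 V_DS + 14.9 = 0, giving V_DS = 0.322 V (the root below V_ov).
I_D = (14.9 − 0.322) / 11 = 1.33 mA.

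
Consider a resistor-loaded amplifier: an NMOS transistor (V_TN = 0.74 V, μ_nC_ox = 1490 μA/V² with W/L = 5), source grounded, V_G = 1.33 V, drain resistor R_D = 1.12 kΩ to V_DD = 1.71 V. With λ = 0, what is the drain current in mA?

V_GS = V_G = 1.33 V, so V_ov = 1.33 − 0.74 = 0.59 V.
k_n = μ_nC_ox · (W/L) = 7.45 mA/V².
Assume saturation: I_D = ½ k_n V_ov² = 0.5 × 7.45 × 0.59² = 1.3 mA, giving V_DS = V_DD − I_D R_D = 1.71 − 1.3 × 1.12 = 0.258 V.
But 0.258 V < V_ov = 0.59 V, so the device is actually in triode.
In triode I_D = k_n[V_ov V_DS − ½ V_DS²] and I_D = (V_DD − V_DS)/R_D. Equating: 4.17 V_DS² − 5.923 V_DS + 1.71 = 0, giving V_DS = 0.403 V (the root below V_ov).
I_D = (1.71 − 0.403) / 1.12 = 1.17 mA.

I_D = 1.17 mA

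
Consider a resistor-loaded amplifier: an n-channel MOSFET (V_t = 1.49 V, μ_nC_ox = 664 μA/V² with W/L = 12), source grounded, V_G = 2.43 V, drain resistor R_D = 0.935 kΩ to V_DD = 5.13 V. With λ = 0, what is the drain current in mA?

I_D = 3.52 mA

V_GS = V_G = 2.43 V, so V_ov = 2.43 − 1.49 = 0.94 V.
k_n = μ_nC_ox · (W/L) = 7.968 mA/V².
Assume saturation: I_D = ½ k_n V_ov² = 0.5 × 7.968 × 0.94² = 3.52 mA, giving V_DS = V_DD − I_D R_D = 5.13 − 3.52 × 0.935 = 1.84 V.
V_DS = 1.84 V ≥ V_ov = 0.94 V, confirming saturation.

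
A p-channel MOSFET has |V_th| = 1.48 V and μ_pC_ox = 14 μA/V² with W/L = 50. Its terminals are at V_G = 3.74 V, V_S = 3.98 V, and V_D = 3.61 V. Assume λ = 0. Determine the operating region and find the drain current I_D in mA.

Cutoff; I_D = 0 mA

V_SG = V_S − V_G = 3.98 − 3.74 = 0.24 V; V_SD = V_S − V_D = 3.98 − 3.61 = 0.37 V.
V_SG = 0.24 V < |V_th| = 1.48 V, so the transistor is in cutoff.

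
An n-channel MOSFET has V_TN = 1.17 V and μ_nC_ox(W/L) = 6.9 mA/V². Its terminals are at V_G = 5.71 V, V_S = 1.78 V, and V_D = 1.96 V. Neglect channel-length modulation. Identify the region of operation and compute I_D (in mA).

Triode; I_D = 3.32 mA

V_GS = V_G − V_S = 5.71 − 1.78 = 3.93 V; V_DS = V_D − V_S = 1.96 − 1.78 = 0.18 V.
V_ov = V_GS − V_TN = 3.93 − 1.17 = 2.76 V.
Since V_DS = 0.18 V < V_ov = 2.76 V, the device is in the triode region.
I_D = k_n [V_ov · V_DS − ½ V_DS²] = 6.9 × [2.76 × 0.18 − 0.5 × 0.18²] = 3.32 mA.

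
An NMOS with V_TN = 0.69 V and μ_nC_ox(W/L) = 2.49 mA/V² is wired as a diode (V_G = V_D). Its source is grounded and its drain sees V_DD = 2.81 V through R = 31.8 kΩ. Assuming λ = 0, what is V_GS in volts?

V_GS = 0.909 V

With gate tied to drain, V_GS = V_DS ≥ V_GS − V_TN, so the device is in saturation.
KCL at the drain: ½ k_n (V_GS − V_TN)² = (V_DD − V_GS)/R.
Let x = V_GS − 0.69. Then 39.6 x² + x − 2.12 = 0, giving x = 0.219 V (positive root), so V_GS = 0.909 V.
I_D = (V_DD − V_GS)/R = (2.81 − 0.909) / 31.8 = 0.0598 mA.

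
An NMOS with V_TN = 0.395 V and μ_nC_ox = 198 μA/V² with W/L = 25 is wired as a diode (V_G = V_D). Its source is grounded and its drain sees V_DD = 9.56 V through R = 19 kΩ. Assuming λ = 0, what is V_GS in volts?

With gate tied to drain, V_GS = V_DS ≥ V_GS − V_TN, so the device is in saturation.
k_n = μ_nC_ox · (W/L) = 4.95 mA/V².
KCL at the drain: ½ k_n (V_GS − V_TN)² = (V_DD − V_GS)/R.
Let x = V_GS − 0.395. Then 47 x² + x − 9.165 = 0, giving x = 0.431 V (positive root), so V_GS = 0.826 V.
I_D = (V_DD − V_GS)/R = (9.56 − 0.826) / 19 = 0.46 mA.

V_GS = 0.826 V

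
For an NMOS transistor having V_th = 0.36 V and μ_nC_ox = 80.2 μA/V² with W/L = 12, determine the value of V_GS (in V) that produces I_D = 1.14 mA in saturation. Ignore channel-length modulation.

V_GS = 1.90 V

k_n = μ_nC_ox · (W/L) = 0.9624 mA/V².
In saturation I_D = ½ k_n (V_GS − V_th)², so V_GS − V_th = √(2 I_D / k_n) = √(2 × 1.14 / 0.9624) = 1.54 V.
V_GS = 0.36 + 1.54 = 1.9 V.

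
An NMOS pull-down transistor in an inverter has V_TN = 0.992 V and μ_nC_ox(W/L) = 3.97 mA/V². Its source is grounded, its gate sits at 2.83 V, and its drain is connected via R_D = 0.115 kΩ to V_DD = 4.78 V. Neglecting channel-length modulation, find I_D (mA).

V_GS = V_G = 2.83 V, so V_ov = 2.83 − 0.992 = 1.84 V.
Assume saturation: I_D = ½ k_n V_ov² = 0.5 × 3.97 × 1.84² = 6.71 mA, giving V_DS = V_DD − I_D R_D = 4.78 − 6.71 × 0.115 = 4.01 V.
V_DS = 4.01 V ≥ V_ov = 1.84 V, confirming saturation.

I_D = 6.71 mA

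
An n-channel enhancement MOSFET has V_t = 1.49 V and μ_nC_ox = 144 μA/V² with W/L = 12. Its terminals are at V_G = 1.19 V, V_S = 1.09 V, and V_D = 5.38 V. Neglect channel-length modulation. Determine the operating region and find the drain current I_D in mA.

Cutoff; I_D = 0 mA

V_GS = V_G − V_S = 1.19 − 1.09 = 0.1 V; V_DS = V_D − V_S = 5.38 − 1.09 = 4.29 V.
V_GS = 0.1 V < V_t = 1.49 V, so the transistor is in cutoff.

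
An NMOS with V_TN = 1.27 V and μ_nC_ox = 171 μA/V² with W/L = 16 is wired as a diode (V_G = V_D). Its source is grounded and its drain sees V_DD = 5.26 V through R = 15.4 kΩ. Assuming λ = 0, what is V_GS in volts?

With gate tied to drain, V_GS = V_DS ≥ V_GS − V_TN, so the device is in saturation.
k_n = μ_nC_ox · (W/L) = 2.736 mA/V².
KCL at the drain: ½ k_n (V_GS − V_TN)² = (V_DD − V_GS)/R.
Let x = V_GS − 1.27. Then 21.1 x² + x − 3.99 = 0, giving x = 0.412 V (positive root), so V_GS = 1.68 V.
I_D = (V_DD − V_GS)/R = (5.26 − 1.68) / 15.4 = 0.232 mA.

V_GS = 1.68 V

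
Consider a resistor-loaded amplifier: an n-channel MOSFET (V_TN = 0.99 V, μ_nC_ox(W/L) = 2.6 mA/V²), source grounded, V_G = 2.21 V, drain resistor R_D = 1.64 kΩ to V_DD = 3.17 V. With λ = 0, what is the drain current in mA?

V_GS = V_G = 2.21 V, so V_ov = 2.21 − 0.99 = 1.22 V.
Assume saturation: I_D = ½ k_n V_ov² = 0.5 × 2.6 × 1.22² = 1.93 mA, giving V_DS = V_DD − I_D R_D = 3.17 − 1.93 × 1.64 = -0.00327 V.
But -0.00327 V < V_ov = 1.22 V, so the device is actually in triode.
In triode I_D = k_n[V_ov V_DS − ½ V_DS²] and I_D = (V_DD − V_DS)/R_D. Equating: 2.13 V_DS² − 6.202 V_DS + 3.17 = 0, giving V_DS = 0.662 V (the root below V_ov).
I_D = (3.17 − 0.662) / 1.64 = 1.53 mA.

I_D = 1.53 mA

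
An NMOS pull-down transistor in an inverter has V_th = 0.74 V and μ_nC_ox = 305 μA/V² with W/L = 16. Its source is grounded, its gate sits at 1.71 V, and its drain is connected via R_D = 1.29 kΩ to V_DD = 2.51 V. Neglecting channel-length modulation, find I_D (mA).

V_GS = V_G = 1.71 V, so V_ov = 1.71 − 0.74 = 0.97 V.
k_n = μ_nC_ox · (W/L) = 4.88 mA/V².
Assume saturation: I_D = ½ k_n V_ov² = 0.5 × 4.88 × 0.97² = 2.3 mA, giving V_DS = V_DD − I_D R_D = 2.51 − 2.3 × 1.29 = -0.452 V.
But -0.452 V < V_ov = 0.97 V, so the device is actually in triode.
In triode I_D = k_n[V_ov V_DS − ½ V_DS²] and I_D = (V_DD − V_DS)/R_D. Equating: 3.15 V_DS² − 7.106 V_DS + 2.51 = 0, giving V_DS = 0.438 V (the root below V_ov).
I_D = (2.51 − 0.438) / 1.29 = 1.61 mA.

I_D = 1.61 mA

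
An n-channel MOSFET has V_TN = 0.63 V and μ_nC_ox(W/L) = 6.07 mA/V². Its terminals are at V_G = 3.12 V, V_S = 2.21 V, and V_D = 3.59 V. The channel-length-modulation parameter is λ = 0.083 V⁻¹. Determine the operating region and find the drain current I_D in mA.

V_GS = V_G − V_S = 3.12 − 2.21 = 0.91 V; V_DS = V_D − V_S = 3.59 − 2.21 = 1.38 V.
V_ov = V_GS − V_TN = 0.91 − 0.63 = 0.28 V.
Since V_DS = 1.38 V ≥ V_ov = 0.28 V, the device is in saturation.
I_D = ½ k_n V_ov² (1 + λ V_DS) = 0.5 × 6.07 × 0.28² × (1 + 0.083 × 1.38) = 0.265 mA.

Saturation; I_D = 0.265 mA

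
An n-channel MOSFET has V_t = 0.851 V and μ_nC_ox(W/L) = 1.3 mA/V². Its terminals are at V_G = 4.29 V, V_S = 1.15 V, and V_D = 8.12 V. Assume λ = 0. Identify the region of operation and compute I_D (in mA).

Saturation; I_D = 3.41 mA

V_GS = V_G − V_S = 4.29 − 1.15 = 3.14 V; V_DS = V_D − V_S = 8.12 − 1.15 = 6.97 V.
V_ov = V_GS − V_t = 3.14 − 0.851 = 2.29 V.
Since V_DS = 6.97 V ≥ V_ov = 2.29 V, the device is in saturation.
I_D = ½ k_n V_ov² = 0.5 × 1.3 × 2.29² = 3.41 mA.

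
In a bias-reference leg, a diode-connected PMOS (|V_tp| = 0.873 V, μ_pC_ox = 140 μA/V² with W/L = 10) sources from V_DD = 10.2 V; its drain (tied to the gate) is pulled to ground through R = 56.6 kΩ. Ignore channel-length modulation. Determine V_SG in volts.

With gate tied to drain, V_SG = V_SD ≥ V_SG − |V_tp|, so the device is in saturation.
k_p = μ_pC_ox · (W/L) = 1.4 mA/V².
KCL at the drain: ½ k_p (V_SG − |V_tp|)² = (V_DD − V_SG)/R.
Let x = V_SG − 0.873. Then 39.6 x² + x − 9.327 = 0, giving x = 0.473 V (positive root), so V_SG = 1.35 V.
I_D = (V_DD − V_SG)/R = (10.2 − 1.35) / 56.6 = 0.156 mA.

V_SG = 1.35 V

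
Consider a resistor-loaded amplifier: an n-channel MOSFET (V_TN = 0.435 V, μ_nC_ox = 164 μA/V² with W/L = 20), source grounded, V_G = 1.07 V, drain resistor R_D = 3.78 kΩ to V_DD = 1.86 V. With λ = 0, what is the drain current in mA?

V_GS = V_G = 1.07 V, so V_ov = 1.07 − 0.435 = 0.635 V.
k_n = μ_nC_ox · (W/L) = 3.28 mA/V².
Assume saturation: I_D = ½ k_n V_ov² = 0.5 × 3.28 × 0.635² = 0.661 mA, giving V_DS = V_DD − I_D R_D = 1.86 − 0.661 × 3.78 = -0.64 V.
But -0.64 V < V_ov = 0.635 V, so the device is actually in triode.
In triode I_D = k_n[V_ov V_DS − ½ V_DS²] and I_D = (V_DD − V_DS)/R_D. Equating: 6.2 V_DS² − 8.873 V_DS + 1.86 = 0, giving V_DS = 0.255 V (the root below V_ov).
I_D = (1.86 − 0.255) / 3.78 = 0.425 mA.

I_D = 0.425 mA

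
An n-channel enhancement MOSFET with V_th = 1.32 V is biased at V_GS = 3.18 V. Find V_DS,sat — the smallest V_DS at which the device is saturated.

The boundary between triode and saturation is V_DS = V_GS − V_th = V_ov.
V_ov = 3.18 − 1.32 = 1.86 V.

V_DS,sat = 1.86 V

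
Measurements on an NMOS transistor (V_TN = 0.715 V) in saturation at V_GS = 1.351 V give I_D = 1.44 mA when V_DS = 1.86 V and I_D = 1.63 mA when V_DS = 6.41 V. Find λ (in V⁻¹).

λ = 0.0307 V⁻¹

With V_GS fixed, I_D ∝ (1 + λ V_DS) in saturation, so I_D2/I_D1 = (1 + λ V_DS2)/(1 + λ V_DS1).
1.63/1.44 = 1.132 = (1 + 6.41 λ)/(1 + 1.86 λ).
Solving: λ (I_D1 V_DS2 − I_D2 V_DS1) = I_D2 − I_D1, so λ = (1.63 − 1.44) / (1.44 × 6.41 − 1.63 × 1.86) = 0.19 / 6.2 = 0.0307 V⁻¹.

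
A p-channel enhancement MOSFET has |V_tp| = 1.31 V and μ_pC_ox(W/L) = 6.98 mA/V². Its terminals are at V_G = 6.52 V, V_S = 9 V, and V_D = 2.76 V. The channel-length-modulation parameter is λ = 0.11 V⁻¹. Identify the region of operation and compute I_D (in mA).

V_SG = V_S − V_G = 9 − 6.52 = 2.48 V; V_SD = V_S − V_D = 9 − 2.76 = 6.24 V.
V_ov = V_SG − |V_tp| = 2.48 − 1.31 = 1.17 V.
Since V_SD = 6.24 V ≥ V_ov = 1.17 V, the device is in saturation.
I_D = ½ k_p V_ov² (1 + λ V_SD) = 0.5 × 6.98 × 1.17² × (1 + 0.11 × 6.24) = 8.06 mA.

Saturation; I_D = 8.06 mA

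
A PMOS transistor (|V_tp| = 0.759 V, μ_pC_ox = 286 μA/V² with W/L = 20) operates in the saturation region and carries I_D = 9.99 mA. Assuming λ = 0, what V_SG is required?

V_SG = 2.63 V

k_p = μ_pC_ox · (W/L) = 5.72 mA/V².
In saturation I_D = ½ k_p (V_SG − |V_tp|)², so V_SG − |V_tp| = √(2 I_D / k_p) = √(2 × 9.99 / 5.72) = 1.87 V.
V_SG = 0.759 + 1.87 = 2.63 V.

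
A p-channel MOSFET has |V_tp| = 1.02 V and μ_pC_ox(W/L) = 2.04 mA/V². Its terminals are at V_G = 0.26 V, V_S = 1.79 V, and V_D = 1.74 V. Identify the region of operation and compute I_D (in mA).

V_SG = V_S − V_G = 1.79 − 0.26 = 1.53 V; V_SD = V_S − V_D = 1.79 − 1.74 = 0.05 V.
V_ov = V_SG − |V_tp| = 1.53 − 1.02 = 0.51 V.
Since V_SD = 0.05 V < V_ov = 0.51 V, the device is in the triode region.
I_D = k_p [V_ov · V_SD − ½ V_SD²] = 2.04 × [0.51 × 0.05 − 0.5 × 0.05²] = 0.0495 mA.

Triode; I_D = 0.0495 mA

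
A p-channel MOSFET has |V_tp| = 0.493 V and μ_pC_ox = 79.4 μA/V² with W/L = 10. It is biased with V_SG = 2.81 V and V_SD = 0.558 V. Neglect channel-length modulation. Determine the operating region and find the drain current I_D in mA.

k_p = μ_pC_ox · (W/L) = 0.794 mA/V².
V_ov = V_SG − |V_tp| = 2.81 − 0.493 = 2.32 V.
Since V_SD = 0.558 V < V_ov = 2.32 V, the device is in the triode region.
I_D = k_p [V_ov · V_SD − ½ V_SD²] = 0.794 × [2.32 × 0.558 − 0.5 × 0.558²] = 0.903 mA.

Triode; I_D = 0.903 mA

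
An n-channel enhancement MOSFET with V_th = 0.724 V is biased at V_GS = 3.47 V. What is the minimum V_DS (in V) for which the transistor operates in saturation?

V_DS,sat = 2.75 V

The boundary between triode and saturation is V_DS = V_GS − V_th = V_ov.
V_ov = 3.47 − 0.724 = 2.75 V.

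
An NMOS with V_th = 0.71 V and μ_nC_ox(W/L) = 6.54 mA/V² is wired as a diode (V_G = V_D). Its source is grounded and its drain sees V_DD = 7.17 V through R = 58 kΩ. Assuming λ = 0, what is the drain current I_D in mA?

With gate tied to drain, V_GS = V_DS ≥ V_GS − V_th, so the device is in saturation.
KCL at the drain: ½ k_n (V_GS − V_th)² = (V_DD − V_GS)/R.
Let x = V_GS − 0.71. Then 190 x² + x − 6.46 = 0, giving x = 0.182 V (positive root), so V_GS = 0.892 V.
I_D = (V_DD − V_GS)/R = (7.17 − 0.892) / 58 = 0.108 mA.

I_D = 0.108 mA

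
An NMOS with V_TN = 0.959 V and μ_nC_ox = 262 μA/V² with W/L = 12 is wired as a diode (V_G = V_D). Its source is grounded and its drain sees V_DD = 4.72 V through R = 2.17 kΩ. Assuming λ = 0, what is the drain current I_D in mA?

With gate tied to drain, V_GS = V_DS ≥ V_GS − V_TN, so the device is in saturation.
k_n = μ_nC_ox · (W/L) = 3.144 mA/V².
KCL at the drain: ½ k_n (V_GS − V_TN)² = (V_DD − V_GS)/R.
Let x = V_GS − 0.959. Then 3.41 x² + x − 3.761 = 0, giving x = 0.914 V (positive root), so V_GS = 1.87 V.
I_D = (V_DD − V_GS)/R = (4.72 − 1.87) / 2.17 = 1.31 mA.

I_D = 1.31 mA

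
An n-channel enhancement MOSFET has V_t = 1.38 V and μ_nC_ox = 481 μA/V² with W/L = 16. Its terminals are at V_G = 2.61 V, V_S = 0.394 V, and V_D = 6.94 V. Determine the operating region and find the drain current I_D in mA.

Saturation; I_D = 2.69 mA

V_GS = V_G − V_S = 2.61 − 0.394 = 2.22 V; V_DS = V_D − V_S = 6.94 − 0.394 = 6.55 V.
k_n = μ_nC_ox · (W/L) = 7.696 mA/V².
V_ov = V_GS − V_t = 2.22 − 1.38 = 0.836 V.
Since V_DS = 6.55 V ≥ V_ov = 0.836 V, the device is in saturation.
I_D = ½ k_n V_ov² = 0.5 × 7.696 × 0.836² = 2.69 mA.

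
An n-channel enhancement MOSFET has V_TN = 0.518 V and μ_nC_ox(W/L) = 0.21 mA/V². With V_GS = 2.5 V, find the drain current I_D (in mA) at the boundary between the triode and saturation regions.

I_D = 0.412 mA

At the boundary V_DS = V_ov = V_GS − V_TN = 2.5 − 0.518 = 1.98 V.
I_D = ½ k_n V_ov² = 0.5 × 0.21 × 1.98² = 0.412 mA.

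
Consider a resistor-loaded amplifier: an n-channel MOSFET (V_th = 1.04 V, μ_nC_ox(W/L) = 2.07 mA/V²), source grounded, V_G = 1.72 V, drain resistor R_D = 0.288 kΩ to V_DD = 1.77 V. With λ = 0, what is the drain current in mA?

I_D = 0.479 mA

V_GS = V_G = 1.72 V, so V_ov = 1.72 − 1.04 = 0.68 V.
Assume saturation: I_D = ½ k_n V_ov² = 0.5 × 2.07 × 0.68² = 0.479 mA, giving V_DS = V_DD − I_D R_D = 1.77 − 0.479 × 0.288 = 1.63 V.
V_DS = 1.63 V ≥ V_ov = 0.68 V, confirming saturation.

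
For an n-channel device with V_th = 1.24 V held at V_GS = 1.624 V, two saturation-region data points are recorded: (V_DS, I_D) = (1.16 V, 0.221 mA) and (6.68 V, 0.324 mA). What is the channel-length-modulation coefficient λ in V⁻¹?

λ = 0.0936 V⁻¹

With V_GS fixed, I_D ∝ (1 + λ V_DS) in saturation, so I_D2/I_D1 = (1 + λ V_DS2)/(1 + λ V_DS1).
0.324/0.221 = 1.466 = (1 + 6.68 λ)/(1 + 1.16 λ).
Solving: λ (I_D1 V_DS2 − I_D2 V_DS1) = I_D2 − I_D1, so λ = (0.324 − 0.221) / (0.221 × 6.68 − 0.324 × 1.16) = 0.103 / 1.1 = 0.0936 V⁻¹.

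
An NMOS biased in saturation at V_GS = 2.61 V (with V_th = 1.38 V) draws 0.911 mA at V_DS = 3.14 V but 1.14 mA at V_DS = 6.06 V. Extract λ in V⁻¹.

With V_GS fixed, I_D ∝ (1 + λ V_DS) in saturation, so I_D2/I_D1 = (1 + λ V_DS2)/(1 + λ V_DS1).
1.14/0.911 = 1.251 = (1 + 6.06 λ)/(1 + 3.14 λ).
Solving: λ (I_D1 V_DS2 − I_D2 V_DS1) = I_D2 − I_D1, so λ = (1.14 − 0.911) / (0.911 × 6.06 − 1.14 × 3.14) = 0.229 / 1.94 = 0.118 V⁻¹.

λ = 0.118 V⁻¹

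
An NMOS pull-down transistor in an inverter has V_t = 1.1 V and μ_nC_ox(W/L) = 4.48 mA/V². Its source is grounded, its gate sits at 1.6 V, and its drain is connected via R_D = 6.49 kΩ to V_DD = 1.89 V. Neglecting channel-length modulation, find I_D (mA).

V_GS = V_G = 1.6 V, so V_ov = 1.6 − 1.1 = 0.5 V.
Assume saturation: I_D = ½ k_n V_ov² = 0.5 × 4.48 × 0.5² = 0.56 mA, giving V_DS = V_DD − I_D R_D = 1.89 − 0.56 × 6.49 = -1.74 V.
But -1.74 V < V_ov = 0.5 V, so the device is actually in triode.
In triode I_D = k_n[V_ov V_DS − ½ V_DS²] and I_D = (V_DD − V_DS)/R_D. Equating: 14.5 V_DS² − 15.54 V_DS + 1.89 = 0, giving V_DS = 0.14 V (the root below V_ov).
I_D = (1.89 − 0.14) / 6.49 = 0.27 mA.

I_D = 0.270 mA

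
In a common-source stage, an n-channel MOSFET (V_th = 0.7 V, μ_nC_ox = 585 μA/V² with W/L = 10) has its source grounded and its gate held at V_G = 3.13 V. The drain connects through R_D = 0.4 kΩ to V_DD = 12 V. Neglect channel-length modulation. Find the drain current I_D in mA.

V_GS = V_G = 3.13 V, so V_ov = 3.13 − 0.7 = 2.43 V.
k_n = μ_nC_ox · (W/L) = 5.85 mA/V².
Assume saturation: I_D = ½ k_n V_ov² = 0.5 × 5.85 × 2.43² = 17.3 mA, giving V_DS = V_DD − I_D R_D = 12 − 17.3 × 0.4 = 5.09 V.
V_DS = 5.09 V ≥ V_ov = 2.43 V, confirming saturation.

I_D = 17.3 mA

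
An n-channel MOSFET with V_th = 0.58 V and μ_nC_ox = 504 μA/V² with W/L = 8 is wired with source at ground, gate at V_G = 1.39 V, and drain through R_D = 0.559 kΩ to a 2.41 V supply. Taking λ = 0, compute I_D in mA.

V_GS = V_G = 1.39 V, so V_ov = 1.39 − 0.58 = 0.81 V.
k_n = μ_nC_ox · (W/L) = 4.032 mA/V².
Assume saturation: I_D = ½ k_n V_ov² = 0.5 × 4.032 × 0.81² = 1.32 mA, giving V_DS = V_DD − I_D R_D = 2.41 − 1.32 × 0.559 = 1.67 V.
V_DS = 1.67 V ≥ V_ov = 0.81 V, confirming saturation.

I_D = 1.32 mA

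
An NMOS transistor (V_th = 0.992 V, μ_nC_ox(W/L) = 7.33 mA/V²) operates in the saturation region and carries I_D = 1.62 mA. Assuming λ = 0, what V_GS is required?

V_GS = 1.66 V

In saturation I_D = ½ k_n (V_GS − V_th)², so V_GS − V_th = √(2 I_D / k_n) = √(2 × 1.62 / 7.33) = 0.665 V.
V_GS = 0.992 + 0.665 = 1.66 V.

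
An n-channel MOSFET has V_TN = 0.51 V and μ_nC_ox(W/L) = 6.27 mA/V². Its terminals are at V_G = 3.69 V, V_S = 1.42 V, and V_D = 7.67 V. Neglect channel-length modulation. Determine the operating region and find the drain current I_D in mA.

Saturation; I_D = 9.71 mA

V_GS = V_G − V_S = 3.69 − 1.42 = 2.27 V; V_DS = V_D − V_S = 7.67 − 1.42 = 6.25 V.
V_ov = V_GS − V_TN = 2.27 − 0.51 = 1.76 V.
Since V_DS = 6.25 V ≥ V_ov = 1.76 V, the device is in saturation.
I_D = ½ k_n V_ov² = 0.5 × 6.27 × 1.76² = 9.71 mA.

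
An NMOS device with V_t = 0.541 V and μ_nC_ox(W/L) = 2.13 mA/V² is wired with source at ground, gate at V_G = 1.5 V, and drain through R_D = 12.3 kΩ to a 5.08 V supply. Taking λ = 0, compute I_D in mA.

V_GS = V_G = 1.5 V, so V_ov = 1.5 − 0.541 = 0.959 V.
Assume saturation: I_D = ½ k_n V_ov² = 0.5 × 2.13 × 0.959² = 0.979 mA, giving V_DS = V_DD − I_D R_D = 5.08 − 0.979 × 12.3 = -6.97 V.
But -6.97 V < V_ov = 0.959 V, so the device is actually in triode.
In triode I_D = k_n[V_ov V_DS − ½ V_DS²] and I_D = (V_DD − V_DS)/R_D. Equating: 13.1 V_DS² − 26.12 V_DS + 5.08 = 0, giving V_DS = 0.218 V (the root below V_ov).
I_D = (5.08 − 0.218) / 12.3 = 0.395 mA.

I_D = 0.395 mA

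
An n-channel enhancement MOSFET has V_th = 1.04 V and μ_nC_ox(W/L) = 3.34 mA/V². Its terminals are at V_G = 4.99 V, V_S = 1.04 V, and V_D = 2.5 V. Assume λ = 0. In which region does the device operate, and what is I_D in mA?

Triode; I_D = 10.6 mA

V_GS = V_G − V_S = 4.99 − 1.04 = 3.95 V; V_DS = V_D − V_S = 2.5 − 1.04 = 1.46 V.
V_ov = V_GS − V_th = 3.95 − 1.04 = 2.91 V.
Since V_DS = 1.46 V < V_ov = 2.91 V, the device is in the triode region.
I_D = k_n [V_ov · V_DS − ½ V_DS²] = 3.34 × [2.91 × 1.46 − 0.5 × 1.46²] = 10.6 mA.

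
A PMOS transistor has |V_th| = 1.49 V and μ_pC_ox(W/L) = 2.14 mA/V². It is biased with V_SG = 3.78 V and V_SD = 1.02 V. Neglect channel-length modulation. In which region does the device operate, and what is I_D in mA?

Triode; I_D = 3.89 mA

V_ov = V_SG − |V_th| = 3.78 − 1.49 = 2.29 V.
Since V_SD = 1.02 V < V_ov = 2.29 V, the device is in the triode region.
I_D = k_p [V_ov · V_SD − ½ V_SD²] = 2.14 × [2.29 × 1.02 − 0.5 × 1.02²] = 3.89 mA.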